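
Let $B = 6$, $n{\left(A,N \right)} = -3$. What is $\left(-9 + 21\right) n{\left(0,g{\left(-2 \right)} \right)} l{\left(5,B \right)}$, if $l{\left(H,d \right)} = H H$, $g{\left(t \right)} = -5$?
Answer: $-900$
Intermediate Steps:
$l{\left(H,d \right)} = H^{2}$
$\left(-9 + 21\right) n{\left(0,g{\left(-2 \right)} \right)} l{\left(5,B \right)} = \left(-9 + 21\right) \left(-3\right) 5^{2} = 12 \left(-3\right) 25 = \left(-36\right) 25 = -900$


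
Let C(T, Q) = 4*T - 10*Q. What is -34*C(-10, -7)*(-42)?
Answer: 42840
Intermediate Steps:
C(T, Q) = -10*Q + 4*T
-34*C(-10, -7)*(-42) = -34*(-10*(-7) + 4*(-10))*(-42) = -34*(70 - 40)*(-42) = -34*30*(-42) = -1020*(-42) = 42840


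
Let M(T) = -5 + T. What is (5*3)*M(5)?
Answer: 0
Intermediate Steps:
(5*3)*M(5) = (5*3)*(-5 + 5) = 15*0 = 0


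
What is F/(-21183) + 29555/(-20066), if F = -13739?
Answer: -350376791/425058078 ≈ -0.82430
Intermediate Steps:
F/(-21183) + 29555/(-20066) = -13739/(-21183) + 29555/(-20066) = -13739*(-1/21183) + 29555*(-1/20066) = 13739/21183 - 29555/20066 = -350376791/425058078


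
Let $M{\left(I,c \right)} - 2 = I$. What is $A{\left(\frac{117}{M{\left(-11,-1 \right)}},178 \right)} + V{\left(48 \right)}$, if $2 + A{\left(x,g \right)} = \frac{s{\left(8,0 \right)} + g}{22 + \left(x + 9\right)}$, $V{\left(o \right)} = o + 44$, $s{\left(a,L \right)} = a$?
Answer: $\frac{301}{3} \approx 100.33$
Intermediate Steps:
$M{\left(I,c \right)} = 2 + I$
$V{\left(o \right)} = 44 + o$
$A{\left(x,g \right)} = -2 + \frac{8 + g}{31 + x}$ ($A{\left(x,g \right)} = -2 + \frac{8 + g}{22 + \left(x + 9\right)} = -2 + \frac{8 + g}{22 + \left(9 + x\right)} = -2 + \frac{8 + g}{31 + x}$)
$A{\left(\frac{117}{M{\left(-11,-1 \right)}},178 \right)} + V{\left(48 \right)} = \frac{-54 + 178 - 2 \frac{117}{2 - 11}}{31 + \frac{117}{2 - 11}} + \left(44 + 48\right) = \frac{-54 + 178 - 2 \frac{117}{-9}}{31 + \frac{117}{-9}} + 92 = \frac{-54 + 178 - 2 \cdot 117 \left(- \frac{1}{9}\right)}{31 + 117 \left(- \frac{1}{9}\right)} + 92 = \frac{-54 + 178 - -26}{31 - 13} + 92 = \frac{-54 + 178 + 26}{18} + 92 = \frac{1}{18} \cdot 150 + 92 = \frac{25}{3} + 92 = \frac{301}{3}$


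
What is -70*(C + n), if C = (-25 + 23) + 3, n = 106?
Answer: -7490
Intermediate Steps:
C = 1 (C = -2 + 3 = 1)
-70*(C + n) = -70*(1 + 106) = -70*107 = -7490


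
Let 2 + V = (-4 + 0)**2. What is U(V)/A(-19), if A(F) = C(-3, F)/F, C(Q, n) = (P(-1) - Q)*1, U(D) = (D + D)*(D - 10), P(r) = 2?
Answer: -2128/5 ≈ -425.60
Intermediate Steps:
V = 14 (V = -2 + (-4 + 0)**2 = -2 + (-4)**2 = -2 + 16 = 14)
U(D) = 2*D*(-10 + D) (U(D) = (2*D)*(-10 + D) = 2*D*(-10 + D))
C(Q, n) = 2 - Q (C(Q, n) = (2 - Q)*1 = 2 - Q)
A(F) = 5/F (A(F) = (2 - 1*(-3))/F = (2 + 3)/F = 5/F)
U(V)/A(-19) = (2*14*(-10 + 14))/((5/(-19))) = (2*14*4)/((5*(-1/19))) = 112/(-5/19) = 112*(-19/5) = -2128/5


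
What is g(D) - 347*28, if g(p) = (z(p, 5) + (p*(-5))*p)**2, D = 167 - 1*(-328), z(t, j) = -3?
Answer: 1500938606668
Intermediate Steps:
D = 495 (D = 167 + 328 = 495)
g(p) = (-3 - 5*p**2)**2 (g(p) = (-3 + (p*(-5))*p)**2 = (-3 + (-5*p)*p)**2 = (-3 - 5*p**2)**2)
g(D) - 347*28 = (3 + 5*495**2)**2 - 347*28 = (3 + 5*245025)**2 - 1*9716 = (3 + 1225125)**2 - 9716 = 1225128**2 - 9716 = 1500938616384 - 9716 = 1500938606668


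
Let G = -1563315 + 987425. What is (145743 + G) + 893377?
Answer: 463230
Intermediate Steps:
G = -575890
(145743 + G) + 893377 = (145743 - 575890) + 893377 = -430147 + 893377 = 463230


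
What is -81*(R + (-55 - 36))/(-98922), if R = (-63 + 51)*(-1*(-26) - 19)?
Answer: -4725/32974 ≈ -0.14329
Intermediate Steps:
R = -84 (R = -12*(26 - 19) = -12*7 = -84)
-81*(R + (-55 - 36))/(-98922) = -81*(-84 + (-55 - 36))/(-98922) = -81*(-84 - 91)*(-1/98922) = -81*(-175)*(-1/98922) = 14175*(-1/98922) = -4725/32974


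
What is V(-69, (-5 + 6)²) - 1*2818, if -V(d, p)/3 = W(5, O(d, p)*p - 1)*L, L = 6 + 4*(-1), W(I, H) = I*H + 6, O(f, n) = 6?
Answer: -3004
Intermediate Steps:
W(I, H) = 6 + H*I (W(I, H) = H*I + 6 = 6 + H*I)
L = 2 (L = 6 - 4 = 2)
V(d, p) = -6 - 180*p (V(d, p) = -3*(6 + (6*p - 1)*5)*2 = -3*(6 + (-1 + 6*p)*5)*2 = -3*(6 + (-5 + 30*p))*2 = -3*(1 + 30*p)*2 = -3*(2 + 60*p) = -6 - 180*p)
V(-69, (-5 + 6)²) - 1*2818 = (-6 - 180*(-5 + 6)²) - 1*2818 = (-6 - 180*1²) - 2818 = (-6 - 180*1) - 2818 = (-6 - 180) - 2818 = -186 - 2818 = -3004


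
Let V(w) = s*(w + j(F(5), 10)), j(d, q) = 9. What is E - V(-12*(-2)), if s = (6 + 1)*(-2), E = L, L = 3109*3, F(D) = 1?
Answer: 9789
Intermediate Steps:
L = 9327
E = 9327
s = -14 (s = 7*(-2) = -14)
V(w) = -126 - 14*w (V(w) = -14*(w + 9) = -14*(9 + w) = -126 - 14*w)
E - V(-12*(-2)) = 9327 - (-126 - (-168)*(-2)) = 9327 - (-126 - 14*24) = 9327 - (-126 - 336) = 9327 - 1*(-462) = 9327 + 462 = 9789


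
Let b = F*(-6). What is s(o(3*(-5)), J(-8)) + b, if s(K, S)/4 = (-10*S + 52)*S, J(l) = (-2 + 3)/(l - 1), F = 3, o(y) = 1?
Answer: -3370/81 ≈ -41.605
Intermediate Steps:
J(l) = 1/(-1 + l)
b = -18 (b = 3*(-6) = -18)
s(K, S) = 4*S*(52 - 10*S) (s(K, S) = 4*((-10*S + 52)*S) = 4*((52 - 10*S)*S) = 4*(S*(52 - 10*S)) = 4*S*(52 - 10*S))
s(o(3*(-5)), J(-8)) + b = 8*(26 - 5/(-1 - 8))/(-1 - 8) - 18 = 8*(26 - 5/(-9))/(-9) - 18 = 8*(-⅑)*(26 - 5*(-⅑)) - 18 = 8*(-⅑)*(26 + 5/9) - 18 = 8*(-⅑)*(239/9) - 18 = -1912/81 - 18 = -3370/81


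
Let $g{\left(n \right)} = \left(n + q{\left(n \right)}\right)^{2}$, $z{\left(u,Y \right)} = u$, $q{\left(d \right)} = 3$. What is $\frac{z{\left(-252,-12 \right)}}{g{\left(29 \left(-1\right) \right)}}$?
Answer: $- \frac{63}{169} \approx -0.37278$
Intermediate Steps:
$g{\left(n \right)} = \left(3 + n\right)^{2}$ ($g{\left(n \right)} = \left(n + 3\right)^{2} = \left(3 + n\right)^{2}$)
$\frac{z{\left(-252,-12 \right)}}{g{\left(29 \left(-1\right) \right)}} = - \frac{252}{\left(3 + 29 \left(-1\right)\right)^{2}} = - \frac{252}{\left(3 - 29\right)^{2}} = - \frac{252}{\left(-26\right)^{2}} = - \frac{252}{676} = \left(-252\right) \frac{1}{676} = - \frac{63}{169}$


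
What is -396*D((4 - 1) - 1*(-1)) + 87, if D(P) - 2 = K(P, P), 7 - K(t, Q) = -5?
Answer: -5457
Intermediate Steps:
K(t, Q) = 12 (K(t, Q) = 7 - 1*(-5) = 7 + 5 = 12)
D(P) = 14 (D(P) = 2 + 12 = 14)
-396*D((4 - 1) - 1*(-1)) + 87 = -396*14 + 87 = -5544 + 87 = -5457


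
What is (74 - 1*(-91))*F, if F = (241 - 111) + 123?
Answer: 41745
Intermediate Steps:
F = 253 (F = 130 + 123 = 253)
(74 - 1*(-91))*F = (74 - 1*(-91))*253 = (74 + 91)*253 = 165*253 = 41745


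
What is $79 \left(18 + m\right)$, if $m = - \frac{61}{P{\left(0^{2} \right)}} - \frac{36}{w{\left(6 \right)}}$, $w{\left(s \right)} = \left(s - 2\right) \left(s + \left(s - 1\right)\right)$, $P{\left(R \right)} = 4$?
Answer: $\frac{6715}{44} \approx 152.61$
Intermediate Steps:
$w{\left(s \right)} = \left(-1 + 2 s\right) \left(-2 + s\right)$ ($w{\left(s \right)} = \left(-2 + s\right) \left(s + \left(-1 + s\right)\right) = \left(-2 + s\right) \left(-1 + 2 s\right) = \left(-1 + 2 s\right) \left(-2 + s\right)$)
$m = - \frac{707}{44}$ ($m = - \frac{61}{4} - \frac{36}{2 - 30 + 2 \cdot 6^{2}} = \left(-61\right) \frac{1}{4} - \frac{36}{2 - 30 + 2 \cdot 36} = - \frac{61}{4} - \frac{36}{2 - 30 + 72} = - \frac{61}{4} - \frac{36}{44} = - \frac{61}{4} - \frac{9}{11} = - \frac{707}{44} \approx -16.068$)
$79 \left(18 + m\right) = 79 \left(18 - \frac{707}{44}\right) = 79 \cdot \frac{85}{44} = \frac{6715}{44}$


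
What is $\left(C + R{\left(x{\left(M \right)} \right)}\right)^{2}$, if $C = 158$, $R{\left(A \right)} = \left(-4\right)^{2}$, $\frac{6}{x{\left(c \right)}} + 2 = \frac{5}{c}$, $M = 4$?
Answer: $30276$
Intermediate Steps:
$x{\left(c \right)} = \frac{6}{-2 + \frac{5}{c}}$
$R{\left(A \right)} = 16$
$\left(C + R{\left(x{\left(M \right)} \right)}\right)^{2} = \left(158 + 16\right)^{2} = 174^{2} = 30276$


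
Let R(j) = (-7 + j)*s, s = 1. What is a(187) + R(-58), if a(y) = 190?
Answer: 125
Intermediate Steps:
R(j) = -7 + j (R(j) = (-7 + j)*1 = -7 + j)
a(187) + R(-58) = 190 + (-7 - 58) = 190 - 65 = 125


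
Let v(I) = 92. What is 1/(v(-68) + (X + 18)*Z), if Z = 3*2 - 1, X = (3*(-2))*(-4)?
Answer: 1/302 ≈ 0.0033113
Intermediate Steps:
X = 24 (X = -6*(-4) = 24)
Z = 5 (Z = 6 - 1 = 5)
1/(v(-68) + (X + 18)*Z) = 1/(92 + (24 + 18)*5) = 1/(92 + 42*5) = 1/(92 + 210) = 1/302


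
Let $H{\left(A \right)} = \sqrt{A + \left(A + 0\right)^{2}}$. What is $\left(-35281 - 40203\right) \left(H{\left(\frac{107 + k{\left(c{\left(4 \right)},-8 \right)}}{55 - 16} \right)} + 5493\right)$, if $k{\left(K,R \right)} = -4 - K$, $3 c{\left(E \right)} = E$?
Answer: $-414633612 - \frac{75484 \sqrt{128710}}{117} \approx -4.1486 \cdot 10^{8}$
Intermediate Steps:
$c{\left(E \right)} = \frac{E}{3}$
$H{\left(A \right)} = \sqrt{A + A^{2}}$
$\left(-35281 - 40203\right) \left(H{\left(\frac{107 + k{\left(c{\left(4 \right)},-8 \right)}}{55 - 16} \right)} + 5493\right) = \left(-35281 - 40203\right) \left(\sqrt{\frac{107 - \left(4 + \frac{1}{3} \cdot 4\right)}{55 - 16} \left(1 + \frac{107 - \left(4 + \frac{1}{3} \cdot 4\right)}{55 - 16}\right)} + 5493\right) = - 75484 \left(\sqrt{\frac{107 - \frac{16}{3}}{39} \left(1 + \frac{107 - \frac{16}{3}}{39}\right)} + 5493\right) = - 75484 \left(\sqrt{\left(107 - \frac{16}{3}\right) \frac{1}{39} \left(1 + \left(107 - \frac{16}{3}\right) \frac{1}{39}\right)} + 5493\right) = - 75484 \left(\sqrt{\frac{305}{3} \cdot \frac{1}{39} \left(1 + \frac{305}{3} \cdot \frac{1}{39}\right)} + 5493\right) = - 75484 \left(\sqrt{\frac{305 \left(1 + \frac{305}{117}\right)}{117}} + 5493\right) = - 75484 \left(\sqrt{\frac{305}{117} \cdot \frac{422}{117}} + 5493\right) = - 75484 \left(\sqrt{\frac{128710}{13689}} + 5493\right) = - 75484 \left(\frac{\sqrt{128710}}{117} + 5493\right) = - 75484 \left(5493 + \frac{\sqrt{128710}}{117}\right) = -414633612 - \frac{75484 \sqrt{128710}}{117}$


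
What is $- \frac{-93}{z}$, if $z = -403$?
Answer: $- \frac{3}{13} \approx -0.23077$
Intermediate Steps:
$- \frac{-93}{z} = - \frac{-93}{-403} = - \frac{\left(-93\right) \left(-1\right)}{403} = \left(-1\right) \frac{3}{13} = - \frac{3}{13}$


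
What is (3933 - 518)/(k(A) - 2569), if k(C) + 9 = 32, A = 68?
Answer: -3415/2546 ≈ -1.3413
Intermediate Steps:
k(C) = 23 (k(C) = -9 + 32 = 23)
(3933 - 518)/(k(A) - 2569) = (3933 - 518)/(23 - 2569) = 3415/(-2546) = 3415*(-1/2546) = -3415/2546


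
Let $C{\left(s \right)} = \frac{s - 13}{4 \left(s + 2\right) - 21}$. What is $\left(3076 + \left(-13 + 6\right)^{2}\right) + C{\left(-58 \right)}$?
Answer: $\frac{765696}{245} \approx 3125.3$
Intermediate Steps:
$C{\left(s \right)} = \frac{-13 + s}{-13 + 4 s}$ ($C{\left(s \right)} = \frac{-13 + s}{4 \left(2 + s\right) - 21} = \frac{-13 + s}{\left(8 + 4 s\right) - 21} = \frac{-13 + s}{-13 + 4 s}$)
$\left(3076 + \left(-13 + 6\right)^{2}\right) + C{\left(-58 \right)} = \left(3076 + \left(-13 + 6\right)^{2}\right) + \frac{-13 - 58}{-13 + 4 \left(-58\right)} = \left(3076 + \left(-7\right)^{2}\right) + \frac{1}{-13 - 232} \left(-71\right) = \left(3076 + 49\right) + \frac{1}{-245} \left(-71\right) = 3125 - - \frac{71}{245} = 3125 + \frac{71}{245} = \frac{765696}{245}$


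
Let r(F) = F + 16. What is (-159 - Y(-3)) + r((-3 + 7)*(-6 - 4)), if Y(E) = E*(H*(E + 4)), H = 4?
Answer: -171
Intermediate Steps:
r(F) = 16 + F
Y(E) = E*(16 + 4*E) (Y(E) = E*(4*(E + 4)) = E*(4*(4 + E)) = E*(16 + 4*E))
(-159 - Y(-3)) + r((-3 + 7)*(-6 - 4)) = (-159 - 4*(-3)*(4 - 3)) + (16 + (-3 + 7)*(-6 - 4)) = (-159 - 4*(-3)) + (16 + 4*(-10)) = (-159 - 1*(-12)) + (16 - 40) = (-159 + 12) - 24 = -147 - 24 = -171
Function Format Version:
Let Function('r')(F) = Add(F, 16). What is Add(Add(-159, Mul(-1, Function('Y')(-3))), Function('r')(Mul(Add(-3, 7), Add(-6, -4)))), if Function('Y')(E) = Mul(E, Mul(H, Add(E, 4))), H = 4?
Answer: -171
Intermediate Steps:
Function('r')(F) = Add(16, F)
Function('Y')(E) = Mul(E, Add(16, Mul(4, E))) (Function('Y')(E) = Mul(E, Mul(4, Add(E, 4))) = Mul(E, Mul(4, Add(4, E))) = Mul(E, Add(16, Mul(4, E))))
Add(Add(-159, Mul(-1, Function('Y')(-3))), Function('r')(Mul(Add(-3, 7), Add(-6, -4)))) = Add(Add(-159, Mul(-1, Mul(4, -3, Add(4, -3)))), Add(16, Mul(Add(-3, 7), Add(-6, -4)))) = Add(Add(-159, Mul(-1, Mul(4, -3, 1))), Add(16, Mul(4, -10))) = Add(Add(-159, Mul(-1, -12)), Add(16, -40)) = Add(Add(-159, 12), -24) = Add(-147, -24) = -171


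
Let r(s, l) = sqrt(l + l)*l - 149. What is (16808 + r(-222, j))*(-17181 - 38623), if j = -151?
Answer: -929638836 + 8426404*I*sqrt(302) ≈ -9.2964e+8 + 1.4644e+8*I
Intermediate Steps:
r(s, l) = -149 + sqrt(2)*l**(3/2) (r(s, l) = sqrt(2*l)*l - 149 = (sqrt(2)*sqrt(l))*l - 149 = sqrt(2)*l**(3/2) - 149 = -149 + sqrt(2)*l**(3/2))
(16808 + r(-222, j))*(-17181 - 38623) = (16808 + (-149 + sqrt(2)*(-151)**(3/2)))*(-17181 - 38623) = (16808 + (-149 + sqrt(2)*(-151*I*sqrt(151))))*(-55804) = (16808 + (-149 - 151*I*sqrt(302)))*(-55804) = (16659 - 151*I*sqrt(302))*(-55804) = -929638836 + 8426404*I*sqrt(302)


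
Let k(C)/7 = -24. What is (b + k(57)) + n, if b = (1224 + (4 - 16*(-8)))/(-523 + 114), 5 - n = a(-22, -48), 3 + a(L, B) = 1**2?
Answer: -67205/409 ≈ -164.32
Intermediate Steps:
k(C) = -168 (k(C) = 7*(-24) = -168)
a(L, B) = -2 (a(L, B) = -3 + 1**2 = -3 + 1 = -2)
n = 7 (n = 5 - 1*(-2) = 5 + 2 = 7)
b = -1356/409 (b = (1224 + (4 + 128))/(-409) = (1224 + 132)*(-1/409) = 1356*(-1/409) = -1356/409 ≈ -3.3154)
(b + k(57)) + n = (-1356/409 - 168) + 7 = -70068/409 + 7 = -67205/409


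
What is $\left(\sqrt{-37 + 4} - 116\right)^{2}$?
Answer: $\left(116 - i \sqrt{33}\right)^{2} \approx 13423.0 - 1332.7 i$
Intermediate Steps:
$\left(\sqrt{-37 + 4} - 116\right)^{2} = \left(\sqrt{-33} - 116\right)^{2} = \left(i \sqrt{33} - 116\right)^{2} = \left(-116 + i \sqrt{33}\right)^{2}$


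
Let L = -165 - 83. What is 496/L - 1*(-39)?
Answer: 37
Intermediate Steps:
L = -248
496/L - 1*(-39) = 496/(-248) - 1*(-39) = 496*(-1/248) + 39 = -2 + 39 = 37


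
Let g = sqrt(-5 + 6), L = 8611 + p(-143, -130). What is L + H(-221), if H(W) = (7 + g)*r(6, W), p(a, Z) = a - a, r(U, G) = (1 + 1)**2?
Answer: 8643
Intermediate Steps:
r(U, G) = 4 (r(U, G) = 2**2 = 4)
p(a, Z) = 0
L = 8611 (L = 8611 + 0 = 8611)
g = 1 (g = sqrt(1) = 1)
H(W) = 32 (H(W) = (7 + 1)*4 = 8*4 = 32)
L + H(-221) = 8611 + 32 = 8643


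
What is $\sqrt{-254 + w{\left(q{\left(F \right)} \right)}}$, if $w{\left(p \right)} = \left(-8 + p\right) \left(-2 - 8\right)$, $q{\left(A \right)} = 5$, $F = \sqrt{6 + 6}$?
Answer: $4 i \sqrt{14} \approx 14.967 i$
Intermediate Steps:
$F = 2 \sqrt{3}$ ($F = \sqrt{12} = 2 \sqrt{3} \approx 3.4641$)
$w{\left(p \right)} = 80 - 10 p$ ($w{\left(p \right)} = \left(-8 + p\right) \left(-10\right) = 80 - 10 p$)
$\sqrt{-254 + w{\left(q{\left(F \right)} \right)}} = \sqrt{-254 + \left(80 - 50\right)} = \sqrt{-254 + 30} = \sqrt{-224} = 4 i \sqrt{14}$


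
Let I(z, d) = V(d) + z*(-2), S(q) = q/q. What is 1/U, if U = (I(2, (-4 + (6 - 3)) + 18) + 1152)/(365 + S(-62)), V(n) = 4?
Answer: 61/192 ≈ 0.31771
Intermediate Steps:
S(q) = 1
I(z, d) = 4 - 2*z (I(z, d) = 4 + z*(-2) = 4 - 2*z)
U = 192/61 (U = ((4 - 2*2) + 1152)/(365 + 1) = ((4 - 4) + 1152)/366 = (0 + 1152)*(1/366) = 1152*(1/366) = 192/61 ≈ 3.1475)
1/U = 1/(192/61) = 61/192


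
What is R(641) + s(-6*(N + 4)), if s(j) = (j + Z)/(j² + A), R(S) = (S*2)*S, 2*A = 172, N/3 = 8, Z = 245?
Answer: 23264082297/28310 ≈ 8.2176e+5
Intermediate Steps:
N = 24 (N = 3*8 = 24)
A = 86 (A = (½)*172 = 86)
R(S) = 2*S² (R(S) = (2*S)*S = 2*S²)
s(j) = (245 + j)/(86 + j²) (s(j) = (j + 245)/(j² + 86) = (245 + j)/(86 + j²))
R(641) + s(-6*(N + 4)) = 2*641² + (245 - 6*(24 + 4))/(86 + (-6*(24 + 4))²) = 2*410881 + (245 - 6*28)/(86 + (-6*28)²) = 821762 + (245 - 168)/(86 + (-168)²) = 821762 + 77/(86 + 28224) = 821762 + 77/28310 = 23264082297/28310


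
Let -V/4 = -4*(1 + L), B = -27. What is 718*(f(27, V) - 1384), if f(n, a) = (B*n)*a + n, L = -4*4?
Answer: 124646954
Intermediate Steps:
L = -16
V = -240 (V = -(-16)*(1 - 16) = -(-16)*(-15) = -4*60 = -240)
f(n, a) = n - 27*a*n (f(n, a) = (-27*n)*a + n = -27*a*n + n = n - 27*a*n)
718*(f(27, V) - 1384) = 718*(27*(1 - 27*(-240)) - 1384) = 718*(27*(1 + 6480) - 1384) = 718*(27*6481 - 1384) = 718*(174987 - 1384) = 718*173603 = 124646954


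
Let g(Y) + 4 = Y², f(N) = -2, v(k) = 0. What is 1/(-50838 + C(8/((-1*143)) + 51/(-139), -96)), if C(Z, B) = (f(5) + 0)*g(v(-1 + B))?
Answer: -1/50830 ≈ -1.9673e-5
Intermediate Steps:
g(Y) = -4 + Y²
C(Z, B) = 8 (C(Z, B) = (-2 + 0)*(-4 + 0²) = -2*(-4 + 0) = -2*(-4) = 8)
1/(-50838 + C(8/((-1*143)) + 51/(-139), -96)) = 1/(-50838 + 8) = 1/(-50830) = -1/50830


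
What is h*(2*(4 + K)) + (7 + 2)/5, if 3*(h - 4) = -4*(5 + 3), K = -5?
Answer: 227/15 ≈ 15.133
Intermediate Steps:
h = -20/3 (h = 4 + (-4*(5 + 3))/3 = 4 + (-4*8)/3 = 4 + (⅓)*(-32) = 4 - 32/3 = -20/3 ≈ -6.6667)
h*(2*(4 + K)) + (7 + 2)/5 = -40*(4 - 5)/3 + (7 + 2)/5 = -40*(-1)/3 + (⅕)*9 = -20/3*(-2) + 9/5 = 40/3 + 9/5 = 227/15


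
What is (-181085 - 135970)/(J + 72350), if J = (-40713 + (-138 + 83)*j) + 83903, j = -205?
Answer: -63411/25363 ≈ -2.5001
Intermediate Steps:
J = 54465 (J = (-40713 + (-138 + 83)*(-205)) + 83903 = (-40713 - 55*(-205)) + 83903 = (-40713 + 11275) + 83903 = -29438 + 83903 = 54465)
(-181085 - 135970)/(J + 72350) = (-181085 - 135970)/(54465 + 72350) = -317055/126815 = -317055*1/126815 = -63411/25363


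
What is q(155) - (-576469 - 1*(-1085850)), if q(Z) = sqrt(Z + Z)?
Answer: -509381 + sqrt(310) ≈ -5.0936e+5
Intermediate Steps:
q(Z) = sqrt(2)*sqrt(Z) (q(Z) = sqrt(2*Z) = sqrt(2)*sqrt(Z))
q(155) - (-576469 - 1*(-1085850)) = sqrt(2)*sqrt(155) - (-576469 - 1*(-1085850)) = sqrt(310) - (-576469 + 1085850) = sqrt(310) - 1*509381 = sqrt(310) - 509381 = -509381 + sqrt(310)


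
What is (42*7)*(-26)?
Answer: -7644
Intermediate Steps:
(42*7)*(-26) = 294*(-26) = -7644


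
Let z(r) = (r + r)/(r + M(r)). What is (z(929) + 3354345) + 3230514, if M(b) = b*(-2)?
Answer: 6584857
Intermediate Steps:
M(b) = -2*b
z(r) = -2 (z(r) = (r + r)/(r - 2*r) = (2*r)/((-r)) = (2*r)*(-1/r) = -2)
(z(929) + 3354345) + 3230514 = (-2 + 3354345) + 3230514 = 3354343 + 3230514 = 6584857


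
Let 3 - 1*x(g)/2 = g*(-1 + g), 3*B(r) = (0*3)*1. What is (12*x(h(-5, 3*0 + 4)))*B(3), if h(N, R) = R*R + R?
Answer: 0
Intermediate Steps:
h(N, R) = R + R² (h(N, R) = R² + R = R + R²)
B(r) = 0 (B(r) = ((0*3)*1)/3 = (0*1)/3 = (⅓)*0 = 0)
x(g) = 6 - 2*g*(-1 + g)
(12*x(h(-5, 3*0 + 4)))*B(3) = (12*(6 - 2*(1 + (3*0 + 4))²*(3*0 + 4)² + 2*((3*0 + 4)*(1 + (3*0 + 4)))))*0 = (12*(6 - 2*(0 + 4)²*(1 + (0 + 4))² + 2*((0 + 4)*(1 + (0 + 4)))))*0 = (12*(6 - 2*16*(1 + 4)² + 2*(4*(1 + 4))))*0 = (12*(6 - 2*(4*5)² + 2*(4*5)))*0 = (12*(6 - 2*20² + 2*20))*0 = (12*(6 - 2*400 + 40))*0 = (12*(6 - 800 + 40))*0 = (12*(-754))*0 = -9048*0 = 0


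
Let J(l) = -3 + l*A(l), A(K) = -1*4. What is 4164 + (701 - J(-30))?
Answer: 4748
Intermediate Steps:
A(K) = -4
J(l) = -3 - 4*l (J(l) = -3 + l*(-4) = -3 - 4*l)
4164 + (701 - J(-30)) = 4164 + (701 - (-3 - 4*(-30))) = 4164 + (701 - (-3 + 120)) = 4164 + (701 - 1*117) = 4164 + (701 - 117) = 4164 + 584 = 4748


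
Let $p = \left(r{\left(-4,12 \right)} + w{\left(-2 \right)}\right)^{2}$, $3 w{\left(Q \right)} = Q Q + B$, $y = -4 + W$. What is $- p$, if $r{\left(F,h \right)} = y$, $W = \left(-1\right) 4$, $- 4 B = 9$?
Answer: $- \frac{7921}{144} \approx -55.007$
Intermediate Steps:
$B = - \frac{9}{4}$ ($B = \left(- \frac{1}{4}\right) 9 = - \frac{9}{4} \approx -2.25$)
$W = -4$
$y = -8$ ($y = -4 - 4 = -8$)
$r{\left(F,h \right)} = -8$
$w{\left(Q \right)} = - \frac{3}{4} + \frac{Q^{2}}{3}$ ($w{\left(Q \right)} = \frac{Q Q - \frac{9}{4}}{3} = \frac{Q^{2} - \frac{9}{4}}{3} = \frac{- \frac{9}{4} + Q^{2}}{3} = - \frac{3}{4} + \frac{Q^{2}}{3}$)
$p = \frac{7921}{144}$ ($p = \left(-8 - \left(\frac{3}{4} - \frac{\left(-2\right)^{2}}{3}\right)\right)^{2} = \left(-8 + \left(- \frac{3}{4} + \frac{1}{3} \cdot 4\right)\right)^{2} = \left(-8 + \left(- \frac{3}{4} + \frac{4}{3}\right)\right)^{2} = \left(-8 + \frac{7}{12}\right)^{2} = \left(- \frac{89}{12}\right)^{2} = \frac{7921}{144} \approx 55.007$)
$- p = \left(-1\right) \frac{7921}{144} = - \frac{7921}{144}$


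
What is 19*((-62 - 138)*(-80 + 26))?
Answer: 205200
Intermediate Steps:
19*((-62 - 138)*(-80 + 26)) = 19*(-200*(-54)) = 19*10800 = 205200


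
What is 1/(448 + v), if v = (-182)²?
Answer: 1/33572 ≈ 2.9787e-5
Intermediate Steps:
v = 33124
1/(448 + v) = 1/(448 + 33124) = 1/33572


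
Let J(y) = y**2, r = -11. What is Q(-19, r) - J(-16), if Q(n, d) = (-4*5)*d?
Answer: -36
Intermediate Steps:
Q(n, d) = -20*d
Q(-19, r) - J(-16) = -20*(-11) - 1*(-16)**2 = 220 - 1*256 = 220 - 256 = -36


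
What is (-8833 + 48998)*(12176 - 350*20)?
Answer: 207894040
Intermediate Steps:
(-8833 + 48998)*(12176 - 350*20) = 40165*(12176 - 50*140) = 40165*(12176 - 7000) = 40165*5176 = 207894040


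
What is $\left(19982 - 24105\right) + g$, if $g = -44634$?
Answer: $-48757$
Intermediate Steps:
$\left(19982 - 24105\right) + g = \left(19982 - 24105\right) - 44634 = -4123 - 44634 = -48757$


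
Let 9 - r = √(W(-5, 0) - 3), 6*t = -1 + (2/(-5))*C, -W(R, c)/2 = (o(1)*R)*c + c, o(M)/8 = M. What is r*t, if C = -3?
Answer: 3/10 - I*√3/30 ≈ 0.3 - 0.057735*I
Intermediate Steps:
o(M) = 8*M
W(R, c) = -2*c - 16*R*c (W(R, c) = -2*(((8*1)*R)*c + c) = -2*((8*R)*c + c) = -2*(8*R*c + c) = -2*(c + 8*R*c) = -2*c - 16*R*c)
t = 1/30 (t = (-1 + (2/(-5))*(-3))/6 = (-1 + (2*(-⅕))*(-3))/6 = (-1 - ⅖*(-3))/6 = (-1 + 6/5)/6 = (⅙)*(⅕) = 1/30 ≈ 0.033333)
r = 9 - I*√3 (r = 9 - √(-2*0*(1 + 8*(-5)) - 3) = 9 - √(-2*0*(1 - 40) - 3) = 9 - √(-2*0*(-39) - 3) = 9 - √(0 - 3) = 9 - √(-3) = 9 - I*√3 ≈ 9.0 - 1.732*I)
r*t = (9 - I*√3)*(1/30) = 3/10 - I*√3/30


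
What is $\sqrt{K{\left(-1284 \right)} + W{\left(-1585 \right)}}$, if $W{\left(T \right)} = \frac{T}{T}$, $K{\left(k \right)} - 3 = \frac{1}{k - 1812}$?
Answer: $\frac{\sqrt{1064938}}{516} \approx 1.9999$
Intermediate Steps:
$K{\left(k \right)} = 3 + \frac{1}{-1812 + k}$ ($K{\left(k \right)} = 3 + \frac{1}{k - 1812} = 3 + \frac{1}{-1812 + k}$)
$W{\left(T \right)} = 1$
$\sqrt{K{\left(-1284 \right)} + W{\left(-1585 \right)}} = \sqrt{\frac{-5435 + 3 \left(-1284\right)}{-1812 - 1284} + 1} = \sqrt{\frac{-5435 - 3852}{-3096} + 1} = \sqrt{\left(- \frac{1}{3096}\right) \left(-9287\right) + 1} = \sqrt{\frac{9287}{3096} + 1} = \sqrt{\frac{12383}{3096}} = \frac{\sqrt{1064938}}{516}$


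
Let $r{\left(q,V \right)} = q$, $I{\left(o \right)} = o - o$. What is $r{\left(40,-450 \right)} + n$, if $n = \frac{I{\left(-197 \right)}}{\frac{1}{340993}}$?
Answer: $40$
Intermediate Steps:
$I{\left(o \right)} = 0$
$n = 0$ ($n = \frac{0}{\frac{1}{340993}} = 0 \frac{1}{\frac{1}{340993}} = 0 \cdot 340993 = 0$)
$r{\left(40,-450 \right)} + n = 40 + 0 = 40$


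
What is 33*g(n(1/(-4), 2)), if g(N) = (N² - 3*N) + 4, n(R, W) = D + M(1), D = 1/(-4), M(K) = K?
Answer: 1221/16 ≈ 76.313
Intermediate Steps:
D = -¼ ≈ -0.25000
n(R, W) = ¾ (n(R, W) = -¼ + 1 = ¾)
g(N) = 4 + N² - 3*N
33*g(n(1/(-4), 2)) = 33*(4 + (¾)² - 3*¾) = 33*(4 + 9/16 - 9/4) = 33*(37/16) = 1221/16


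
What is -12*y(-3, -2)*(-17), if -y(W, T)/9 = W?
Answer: 5508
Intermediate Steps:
y(W, T) = -9*W
-12*y(-3, -2)*(-17) = -(-108)*(-3)*(-17) = -12*27*(-17) = -324*(-17) = 5508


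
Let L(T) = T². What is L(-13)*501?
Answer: 84669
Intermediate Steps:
L(-13)*501 = (-13)²*501 = 169*501 = 84669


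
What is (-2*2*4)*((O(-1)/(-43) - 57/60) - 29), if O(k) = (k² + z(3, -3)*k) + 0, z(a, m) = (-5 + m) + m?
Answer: 103988/215 ≈ 483.67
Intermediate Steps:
z(a, m) = -5 + 2*m
O(k) = k² - 11*k (O(k) = (k² + (-5 + 2*(-3))*k) + 0 = (k² + (-5 - 6)*k) + 0 = (k² - 11*k) + 0 = k² - 11*k)
(-2*2*4)*((O(-1)/(-43) - 57/60) - 29) = (-2*2*4)*((-(-11 - 1)/(-43) - 57/60) - 29) = (-4*4)*((-1*(-12)*(-1/43) - 57*1/60) - 29) = -16*((12*(-1/43) - 19/20) - 29) = -16*((-12/43 - 19/20) - 29) = -16*(-1057/860 - 29) = -16*(-25997/860) = 103988/215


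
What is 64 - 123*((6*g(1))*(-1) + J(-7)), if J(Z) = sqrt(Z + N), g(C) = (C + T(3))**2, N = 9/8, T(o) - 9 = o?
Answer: 124786 - 123*I*sqrt(94)/4 ≈ 1.2479e+5 - 298.13*I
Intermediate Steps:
T(o) = 9 + o
N = 9/8 (N = 9*(1/8) = 9/8 ≈ 1.1250)
g(C) = (12 + C)**2 (g(C) = (C + (9 + 3))**2 = (C + 12)**2 = (12 + C)**2)
J(Z) = sqrt(9/8 + Z) (J(Z) = sqrt(Z + 9/8) = sqrt(9/8 + Z))
64 - 123*((6*g(1))*(-1) + J(-7)) = 64 - 123*((6*(12 + 1)**2)*(-1) + sqrt(18 + 16*(-7))/4) = 64 - 123*((6*13**2)*(-1) + sqrt(18 - 112)/4) = 64 - 123*((6*169)*(-1) + sqrt(-94)/4) = 64 - 123*(1014*(-1) + (I*sqrt(94))/4) = 64 - 123*(-1014 + I*sqrt(94)/4) = 64 + (124722 - 123*I*sqrt(94)/4) = 124786 - 123*I*sqrt(94)/4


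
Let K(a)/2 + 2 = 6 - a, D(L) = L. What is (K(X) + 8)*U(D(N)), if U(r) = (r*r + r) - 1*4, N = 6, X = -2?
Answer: 760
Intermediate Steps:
U(r) = -4 + r + r**2 (U(r) = (r**2 + r) - 4 = (r + r**2) - 4 = -4 + r + r**2)
K(a) = 8 - 2*a (K(a) = -4 + 2*(6 - a) = -4 + (12 - 2*a) = 8 - 2*a)
(K(X) + 8)*U(D(N)) = ((8 - 2*(-2)) + 8)*(-4 + 6 + 6**2) = ((8 + 4) + 8)*(-4 + 6 + 36) = (12 + 8)*38 = 20*38 = 760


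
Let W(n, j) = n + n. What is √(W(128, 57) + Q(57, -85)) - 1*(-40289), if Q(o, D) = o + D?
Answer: 40289 + 2*√57 ≈ 40304.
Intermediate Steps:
Q(o, D) = D + o
W(n, j) = 2*n
√(W(128, 57) + Q(57, -85)) - 1*(-40289) = √(2*128 + (-85 + 57)) - 1*(-40289) = √(256 - 28) + 40289 = √228 + 40289 = 2*√57 + 40289 = 40289 + 2*√57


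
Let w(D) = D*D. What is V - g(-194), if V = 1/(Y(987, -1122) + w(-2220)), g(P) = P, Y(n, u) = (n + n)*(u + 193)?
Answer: 600343477/3094554 ≈ 194.00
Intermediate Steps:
w(D) = D²
Y(n, u) = 2*n*(193 + u) (Y(n, u) = (2*n)*(193 + u) = 2*n*(193 + u))
V = 1/3094554 (V = 1/(2*987*(193 - 1122) + (-2220)²) = 1/(2*987*(-929) + 4928400) = 1/(-1833846 + 4928400) = 1/3094554 ≈ 3.2315e-7)
V - g(-194) = 1/3094554 - 1*(-194) = 1/3094554 + 194 = 600343477/3094554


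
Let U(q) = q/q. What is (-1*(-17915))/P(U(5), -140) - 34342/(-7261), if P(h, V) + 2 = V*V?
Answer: 803115331/142301078 ≈ 5.6438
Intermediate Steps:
U(q) = 1
P(h, V) = -2 + V² (P(h, V) = -2 + V*V = -2 + V²)
(-1*(-17915))/P(U(5), -140) - 34342/(-7261) = (-1*(-17915))/(-2 + (-140)²) - 34342/(-7261) = 17915/(-2 + 19600) - 34342*(-1/7261) = 17915/19598 + 34342/7261 = 803115331/142301078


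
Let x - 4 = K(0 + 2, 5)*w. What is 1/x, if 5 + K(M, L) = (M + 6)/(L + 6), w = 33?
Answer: -1/137 ≈ -0.0072993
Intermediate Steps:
K(M, L) = -5 + (6 + M)/(6 + L) (K(M, L) = -5 + (M + 6)/(L + 6) = -5 + (6 + M)/(6 + L))
x = -137 (x = 4 + ((-24 + (0 + 2) - 5*5)/(6 + 5))*33 = 4 + ((-24 + 2 - 25)/11)*33 = 4 + ((1/11)*(-47))*33 = 4 - 47/11*33 = 4 - 141 = -137)
1/x = 1/(-137) = -1/137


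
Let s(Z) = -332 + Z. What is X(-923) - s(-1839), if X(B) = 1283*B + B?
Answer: -1182961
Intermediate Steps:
X(B) = 1284*B
X(-923) - s(-1839) = 1284*(-923) - (-332 - 1839) = -1185132 - 1*(-2171) = -1185132 + 2171 = -1182961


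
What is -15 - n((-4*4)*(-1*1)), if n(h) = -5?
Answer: -10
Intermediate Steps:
-15 - n((-4*4)*(-1*1)) = -15 - 1*(-5) = -15 + 5 = -10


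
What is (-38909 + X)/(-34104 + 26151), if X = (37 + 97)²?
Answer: 20953/7953 ≈ 2.6346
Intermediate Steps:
X = 17956 (X = 134² = 17956)
(-38909 + X)/(-34104 + 26151) = (-38909 + 17956)/(-34104 + 26151) = -20953/(-7953) = -20953*(-1/7953) = 20953/7953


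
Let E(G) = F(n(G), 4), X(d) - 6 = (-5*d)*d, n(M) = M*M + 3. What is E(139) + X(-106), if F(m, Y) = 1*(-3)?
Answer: -56177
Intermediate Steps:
n(M) = 3 + M² (n(M) = M² + 3 = 3 + M²)
X(d) = 6 - 5*d² (X(d) = 6 + (-5*d)*d = 6 - 5*d²)
F(m, Y) = -3
E(G) = -3
E(139) + X(-106) = -3 + (6 - 5*(-106)²) = -3 + (6 - 5*11236) = -3 + (6 - 56180) = -3 - 56174 = -56177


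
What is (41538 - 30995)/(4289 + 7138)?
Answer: 811/879 ≈ 0.92264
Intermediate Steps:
(41538 - 30995)/(4289 + 7138) = 10543/11427 = 10543*(1/11427) = 811/879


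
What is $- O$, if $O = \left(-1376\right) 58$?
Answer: $79808$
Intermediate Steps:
$O = -79808$
$- O = \left(-1\right) \left(-79808\right) = 79808$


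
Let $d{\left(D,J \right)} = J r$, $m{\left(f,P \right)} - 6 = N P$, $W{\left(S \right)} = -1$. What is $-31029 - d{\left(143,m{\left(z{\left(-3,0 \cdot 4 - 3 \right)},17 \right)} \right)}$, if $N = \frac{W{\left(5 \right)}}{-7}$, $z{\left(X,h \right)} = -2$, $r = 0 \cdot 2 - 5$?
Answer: $- \frac{216908}{7} \approx -30987.0$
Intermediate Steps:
$r = -5$ ($r = 0 - 5 = -5$)
$N = \frac{1}{7}$ ($N = - \frac{1}{-7} = \left(-1\right) \left(- \frac{1}{7}\right) = \frac{1}{7} \approx 0.14286$)
$m{\left(f,P \right)} = 6 + \frac{P}{7}$
$d{\left(D,J \right)} = - 5 J$ ($d{\left(D,J \right)} = J \left(-5\right) = - 5 J$)
$-31029 - d{\left(143,m{\left(z{\left(-3,0 \cdot 4 - 3 \right)},17 \right)} \right)} = -31029 - - 5 \left(6 + \frac{1}{7} \cdot 17\right) = -31029 - - 5 \left(6 + \frac{17}{7}\right) = -31029 - \left(-5\right) \frac{59}{7} = -31029 - - \frac{295}{7} = -31029 + \frac{295}{7} = - \frac{216908}{7}$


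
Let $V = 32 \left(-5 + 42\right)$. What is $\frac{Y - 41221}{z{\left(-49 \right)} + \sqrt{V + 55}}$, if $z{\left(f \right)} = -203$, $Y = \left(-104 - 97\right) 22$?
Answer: $\frac{1323647}{5710} + \frac{45643 \sqrt{1239}}{39970} \approx 272.01$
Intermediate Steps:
$V = 1184$ ($V = 32 \cdot 37 = 1184$)
$Y = -4422$ ($Y = \left(-201\right) 22 = -4422$)
$\frac{Y - 41221}{z{\left(-49 \right)} + \sqrt{V + 55}} = \frac{-4422 - 41221}{-203 + \sqrt{1184 + 55}} = - \frac{45643}{-203 + \sqrt{1239}}$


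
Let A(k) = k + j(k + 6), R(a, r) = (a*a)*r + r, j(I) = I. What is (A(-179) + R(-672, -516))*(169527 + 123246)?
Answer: -68221440981876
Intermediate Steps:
R(a, r) = r + r*a² (R(a, r) = a²*r + r = r*a² + r = r + r*a²)
A(k) = 6 + 2*k (A(k) = k + (k + 6) = k + (6 + k) = 6 + 2*k)
(A(-179) + R(-672, -516))*(169527 + 123246) = ((6 + 2*(-179)) - 516*(1 + (-672)²))*(169527 + 123246) = ((6 - 358) - 516*(1 + 451584))*292773 = (-352 - 516*451585)*292773 = (-352 - 233017860)*292773 = -233018212*292773 = -68221440981876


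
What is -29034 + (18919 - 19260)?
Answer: -29375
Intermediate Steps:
-29034 + (18919 - 19260) = -29034 - 341 = -29375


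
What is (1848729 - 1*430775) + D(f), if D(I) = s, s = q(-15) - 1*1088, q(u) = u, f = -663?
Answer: 1416851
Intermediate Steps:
s = -1103 (s = -15 - 1*1088 = -15 - 1088 = -1103)
D(I) = -1103
(1848729 - 1*430775) + D(f) = (1848729 - 1*430775) - 1103 = (1848729 - 430775) - 1103 = 1417954 - 1103 = 1416851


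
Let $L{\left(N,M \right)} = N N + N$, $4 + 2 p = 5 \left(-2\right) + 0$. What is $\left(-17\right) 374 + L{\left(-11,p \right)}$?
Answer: $-6248$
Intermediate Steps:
$p = -7$ ($p = -2 + \frac{5 \left(-2\right) + 0}{2} = -2 + \frac{-10 + 0}{2} = -2 + \frac{1}{2} \left(-10\right) = -2 - 5 = -7$)
$L{\left(N,M \right)} = N + N^{2}$ ($L{\left(N,M \right)} = N^{2} + N = N + N^{2}$)
$\left(-17\right) 374 + L{\left(-11,p \right)} = \left(-17\right) 374 - 11 \left(1 - 11\right) = -6358 - -110 = -6358 + 110 = -6248$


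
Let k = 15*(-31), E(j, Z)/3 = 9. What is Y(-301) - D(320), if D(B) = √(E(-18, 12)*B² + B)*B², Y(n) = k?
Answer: -465 - 819200*√43205 ≈ -1.7028e+8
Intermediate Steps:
E(j, Z) = 27 (E(j, Z) = 3*9 = 27)
k = -465
Y(n) = -465
D(B) = B²*√(B + 27*B²) (D(B) = √(27*B² + B)*B² = √(B + 27*B²)*B² = B²*√(B + 27*B²))
Y(-301) - D(320) = -465 - 320²*√(320*(1 + 27*320)) = -465 - 102400*√(320*(1 + 8640)) = -465 - 102400*√(320*8641) = -465 - 102400*√2765120 = -465 - 102400*8*√43205 = -465 - 819200*√43205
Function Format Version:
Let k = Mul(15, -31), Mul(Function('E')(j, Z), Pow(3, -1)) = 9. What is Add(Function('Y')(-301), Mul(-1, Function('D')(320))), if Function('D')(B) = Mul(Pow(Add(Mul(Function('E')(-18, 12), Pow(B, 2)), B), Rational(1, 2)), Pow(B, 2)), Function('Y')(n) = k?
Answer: Add(-465, Mul(-819200, Pow(43205, Rational(1, 2)))) ≈ -1.7028e+8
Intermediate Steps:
Function('E')(j, Z) = 27 (Function('E')(j, Z) = Mul(3, 9) = 27)
k = -465
Function('Y')(n) = -465
Function('D')(B) = Mul(Pow(B, 2), Pow(Add(B, Mul(27, Pow(B, 2))), Rational(1, 2))) (Function('D')(B) = Mul(Pow(Add(Mul(27, Pow(B, 2)), B), Rational(1, 2)), Pow(B, 2)) = Mul(Pow(Add(B, Mul(27, Pow(B, 2))), Rational(1, 2)), Pow(B, 2)) = Mul(Pow(B, 2), Pow(Add(B, Mul(27, Pow(B, 2))), Rational(1, 2))))
Add(Function('Y')(-301), Mul(-1, Function('D')(320))) = Add(-465, Mul(-1, Mul(Pow(320, 2), Pow(Mul(320, Add(1, Mul(27, 320))), Rational(1, 2))))) = Add(-465, Mul(-1, Mul(102400, Pow(Mul(320, Add(1, 8640)), Rational(1, 2))))) = Add(-465, Mul(-1, Mul(102400, Pow(Mul(320, 8641), Rational(1, 2))))) = Add(-465, Mul(-1, Mul(102400, Pow(2765120, Rational(1, 2))))) = Add(-465, Mul(-1, Mul(102400, Mul(8, Pow(43205, Rational(1, 2)))))) = Add(-465, Mul(-1, Mul(819200, Pow(43205, Rational(1, 2))))) = Add(-465, Mul(-819200, Pow(43205, Rational(1, 2))))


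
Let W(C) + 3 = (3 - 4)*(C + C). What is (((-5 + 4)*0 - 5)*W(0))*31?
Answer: 465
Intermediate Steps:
W(C) = -3 - 2*C (W(C) = -3 + (3 - 4)*(C + C) = -3 - 2*C)
(((-5 + 4)*0 - 5)*W(0))*31 = (((-5 + 4)*0 - 5)*(-3 - 2*0))*31 = ((-1*0 - 5)*(-3 + 0))*31 = ((0 - 5)*(-3))*31 = -5*(-3)*31 = 15*31 = 465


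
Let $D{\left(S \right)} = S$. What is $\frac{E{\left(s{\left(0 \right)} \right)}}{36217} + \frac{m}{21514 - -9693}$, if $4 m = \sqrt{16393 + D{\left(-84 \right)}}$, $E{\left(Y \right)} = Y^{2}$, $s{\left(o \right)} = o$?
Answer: $\frac{\sqrt{16309}}{124828} \approx 0.0010231$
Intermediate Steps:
$m = \frac{\sqrt{16309}}{4}$ ($m = \frac{\sqrt{16393 - 84}}{4} = \frac{\sqrt{16309}}{4} \approx 31.927$)
$\frac{E{\left(s{\left(0 \right)} \right)}}{36217} + \frac{m}{21514 - -9693} = \frac{0^{2}}{36217} + \frac{\frac{1}{4} \sqrt{16309}}{21514 - -9693} = 0 \cdot \frac{1}{36217} + \frac{\frac{1}{4} \sqrt{16309}}{21514 + 9693} = 0 + \frac{\frac{1}{4} \sqrt{16309}}{31207} = 0 + \frac{\sqrt{16309}}{4} \cdot \frac{1}{31207} = 0 + \frac{\sqrt{16309}}{124828} = \frac{\sqrt{16309}}{124828}$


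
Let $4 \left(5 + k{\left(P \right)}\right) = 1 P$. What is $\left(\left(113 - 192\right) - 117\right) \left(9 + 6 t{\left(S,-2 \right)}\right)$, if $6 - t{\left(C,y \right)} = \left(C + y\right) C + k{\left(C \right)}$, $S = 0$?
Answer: $-14700$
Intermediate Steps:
$k{\left(P \right)} = -5 + \frac{P}{4}$ ($k{\left(P \right)} = -5 + \frac{1 P}{4} = -5 + \frac{P}{4}$)
$t{\left(C,y \right)} = 11 - \frac{C}{4} - C \left(C + y\right)$ ($t{\left(C,y \right)} = 6 - \left(\left(C + y\right) C + \left(-5 + \frac{C}{4}\right)\right) = 6 - \left(C \left(C + y\right) + \left(-5 + \frac{C}{4}\right)\right) = 6 - \left(-5 + \frac{C}{4} + C \left(C + y\right)\right) = 11 - \frac{C}{4} - C \left(C + y\right)$)
$\left(\left(113 - 192\right) - 117\right) \left(9 + 6 t{\left(S,-2 \right)}\right) = \left(\left(113 - 192\right) - 117\right) \left(9 + 6 \left(11 - 0^{2} - 0 - 0 \left(-2\right)\right)\right) = \left(-79 - 117\right) \left(9 + 6 \left(11 - 0 + 0 + 0\right)\right) = - 196 \left(9 + 6 \left(11 + 0 + 0 + 0\right)\right) = - 196 \left(9 + 6 \cdot 11\right) = - 196 \left(9 + 66\right) = \left(-196\right) 75 = -14700$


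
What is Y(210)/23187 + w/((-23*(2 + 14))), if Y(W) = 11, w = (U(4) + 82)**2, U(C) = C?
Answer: -42871751/2133204 ≈ -20.097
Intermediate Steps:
w = 7396 (w = (4 + 82)**2 = 86**2 = 7396)
Y(210)/23187 + w/((-23*(2 + 14))) = 11/23187 + 7396/((-23*(2 + 14))) = 11*(1/23187) + 7396/((-23*16)) = 11/23187 + 7396/(-368) = 11/23187 + 7396*(-1/368) = 11/23187 - 1849/92 = -42871751/2133204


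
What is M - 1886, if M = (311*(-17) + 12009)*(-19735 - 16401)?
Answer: -242908078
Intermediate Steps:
M = -242906192 (M = (-5287 + 12009)*(-36136) = 6722*(-36136) = -242906192)
M - 1886 = -242906192 - 1886 = -242908078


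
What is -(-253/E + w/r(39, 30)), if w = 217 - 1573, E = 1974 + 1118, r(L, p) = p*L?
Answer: 748127/602940 ≈ 1.2408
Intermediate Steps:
r(L, p) = L*p
E = 3092
w = -1356
-(-253/E + w/r(39, 30)) = -(-253/3092 - 1356/(39*30)) = -(-253*1/3092 - 1356/1170) = -(-253/3092 - 1356*1/1170) = -(-253/3092 - 226/195) = -1*(-748127/602940) = 748127/602940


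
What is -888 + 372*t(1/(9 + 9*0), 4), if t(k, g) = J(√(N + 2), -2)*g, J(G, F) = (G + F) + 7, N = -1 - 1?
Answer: 6552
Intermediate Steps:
N = -2
J(G, F) = 7 + F + G (J(G, F) = (F + G) + 7 = 7 + F + G)
t(k, g) = 5*g (t(k, g) = (7 - 2 + √(-2 + 2))*g = (7 - 2 + √0)*g = (7 - 2 + 0)*g = 5*g)
-888 + 372*t(1/(9 + 9*0), 4) = -888 + 372*(5*4) = -888 + 372*20 = -888 + 7440 = 6552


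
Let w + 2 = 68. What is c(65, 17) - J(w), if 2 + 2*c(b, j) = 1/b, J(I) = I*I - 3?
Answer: -566019/130 ≈ -4354.0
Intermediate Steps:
w = 66 (w = -2 + 68 = 66)
J(I) = -3 + I² (J(I) = I² - 3 = -3 + I²)
c(b, j) = -1 + 1/(2*b)
c(65, 17) - J(w) = (½ - 1*65)/65 - (-3 + 66²) = (½ - 65)/65 - (-3 + 4356) = (1/65)*(-129/2) - 1*4353 = -129/130 - 4353 = -566019/130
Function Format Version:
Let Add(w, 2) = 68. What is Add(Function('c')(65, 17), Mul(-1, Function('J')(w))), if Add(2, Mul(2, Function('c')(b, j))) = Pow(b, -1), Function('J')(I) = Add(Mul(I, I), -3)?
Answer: Rational(-566019, 130) ≈ -4354.0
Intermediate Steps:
w = 66 (w = Add(-2, 68) = 66)
Function('J')(I) = Add(-3, Pow(I, 2)) (Function('J')(I) = Add(Pow(I, 2), -3) = Add(-3, Pow(I, 2)))
Function('c')(b, j) = Add(-1, Mul(Rational(1, 2), Pow(b, -1)))
Add(Function('c')(65, 17), Mul(-1, Function('J')(w))) = Add(Mul(Pow(65, -1), Add(Rational(1, 2), Mul(-1, 65))), Mul(-1, Add(-3, Pow(66, 2)))) = Add(Mul(Rational(1, 65), Add(Rational(1, 2), -65)), Mul(-1, Add(-3, 4356))) = Add(Mul(Rational(1, 65), Rational(-129, 2)), Mul(-1, 4353)) = Add(Rational(-129, 130), -4353) = Rational(-566019, 130)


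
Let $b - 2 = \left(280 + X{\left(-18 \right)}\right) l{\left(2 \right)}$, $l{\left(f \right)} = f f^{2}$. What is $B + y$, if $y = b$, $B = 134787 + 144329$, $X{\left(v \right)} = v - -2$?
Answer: $281230$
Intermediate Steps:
$X{\left(v \right)} = 2 + v$ ($X{\left(v \right)} = v + 2 = 2 + v$)
$B = 279116$
$l{\left(f \right)} = f^{3}$
$b = 2114$ ($b = 2 + \left(280 + \left(2 - 18\right)\right) 2^{3} = 2 + \left(280 - 16\right) 8 = 2 + 264 \cdot 8 = 2 + 2112 = 2114$)
$y = 2114$
$B + y = 279116 + 2114 = 281230$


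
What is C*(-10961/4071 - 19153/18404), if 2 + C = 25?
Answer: -2614001/30444 ≈ -85.863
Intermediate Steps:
C = 23 (C = -2 + 25 = 23)
C*(-10961/4071 - 19153/18404) = 23*(-10961/4071 - 19153/18404) = 23*(-10961*1/4071 - 19153*1/18404) = 23*(-10961/4071 - 179/172) = 23*(-2614001/700212) = -2614001/30444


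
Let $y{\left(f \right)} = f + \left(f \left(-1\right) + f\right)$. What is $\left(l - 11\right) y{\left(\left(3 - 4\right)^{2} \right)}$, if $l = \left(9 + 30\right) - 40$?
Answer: $-12$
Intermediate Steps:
$l = -1$ ($l = 39 - 40 = -1$)
$y{\left(f \right)} = f$ ($y{\left(f \right)} = f + \left(- f + f\right) = f + 0 = f$)
$\left(l - 11\right) y{\left(\left(3 - 4\right)^{2} \right)} = \left(-1 - 11\right) \left(3 - 4\right)^{2} = - 12 \left(-1\right)^{2} = \left(-12\right) 1 = -12$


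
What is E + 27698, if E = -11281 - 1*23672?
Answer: -7255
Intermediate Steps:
E = -34953 (E = -11281 - 23672 = -34953)
E + 27698 = -34953 + 27698 = -7255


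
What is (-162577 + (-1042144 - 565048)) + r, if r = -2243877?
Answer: -4013646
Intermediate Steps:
(-162577 + (-1042144 - 565048)) + r = (-162577 + (-1042144 - 565048)) - 2243877 = (-162577 - 1607192) - 2243877 = -1769769 - 2243877 = -4013646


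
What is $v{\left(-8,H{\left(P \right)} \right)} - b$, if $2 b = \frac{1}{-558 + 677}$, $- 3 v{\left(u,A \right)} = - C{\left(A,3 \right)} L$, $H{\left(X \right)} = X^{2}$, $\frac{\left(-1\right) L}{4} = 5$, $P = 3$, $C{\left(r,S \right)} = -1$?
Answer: $\frac{4757}{714} \approx 6.6625$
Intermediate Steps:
$L = -20$ ($L = \left(-4\right) 5 = -20$)
$v{\left(u,A \right)} = \frac{20}{3}$ ($v{\left(u,A \right)} = - \frac{\left(-1\right) \left(-1\right) \left(-20\right)}{3} = - \frac{1 \left(-20\right)}{3} = \left(- \frac{1}{3}\right) \left(-20\right) = \frac{20}{3}$)
$b = \frac{1}{238}$ ($b = \frac{1}{2 \left(-558 + 677\right)} = \frac{1}{2 \cdot 119} = \frac{1}{2} \cdot \frac{1}{119} = \frac{1}{238} \approx 0.0042017$)
$v{\left(-8,H{\left(P \right)} \right)} - b = \frac{20}{3} - \frac{1}{238} = \frac{4757}{714}$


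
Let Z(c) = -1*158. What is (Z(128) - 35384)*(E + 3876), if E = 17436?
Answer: -757471104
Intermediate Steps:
Z(c) = -158
(Z(128) - 35384)*(E + 3876) = (-158 - 35384)*(17436 + 3876) = -35542*21312 = -757471104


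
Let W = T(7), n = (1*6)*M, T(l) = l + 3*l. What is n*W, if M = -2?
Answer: -336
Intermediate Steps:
T(l) = 4*l
n = -12 (n = (1*6)*(-2) = 6*(-2) = -12)
W = 28 (W = 4*7 = 28)
n*W = -12*28 = -336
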